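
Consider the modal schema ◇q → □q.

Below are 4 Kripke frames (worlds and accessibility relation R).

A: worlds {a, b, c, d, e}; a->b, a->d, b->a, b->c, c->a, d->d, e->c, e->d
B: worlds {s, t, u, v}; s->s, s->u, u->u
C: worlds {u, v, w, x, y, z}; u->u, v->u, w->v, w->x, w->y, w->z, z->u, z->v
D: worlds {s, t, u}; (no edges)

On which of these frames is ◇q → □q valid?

D

Frame correspondent (Sahlqvist): ∀x ∀y ∀z (Rxy ∧ Rxz → y = z) — i.e. partial functionality.
A: fails — a sees both b and d.
B: fails — s sees both s and u.
C: fails — w sees both v and x.
D: ✓.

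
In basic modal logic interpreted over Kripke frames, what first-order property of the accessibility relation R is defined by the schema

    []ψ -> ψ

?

Reflexivity

Suppose □ψ→ψ is valid. At any x set V(ψ)={w : Rxw}. Then □ψ holds at x, so ψ holds at x, i.e. Rxx.
The converse is a direct semantic check.
So the correspondent is reflexivity.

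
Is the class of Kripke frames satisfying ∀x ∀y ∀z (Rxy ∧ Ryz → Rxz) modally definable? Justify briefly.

The condition is transitivity. A defining modal formula is □r → □□r.

Definable; □r → □□r defines it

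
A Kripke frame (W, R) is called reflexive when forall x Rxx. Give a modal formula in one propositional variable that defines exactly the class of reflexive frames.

□r → r

The condition is reflexivity. The T schema □r → r defines it.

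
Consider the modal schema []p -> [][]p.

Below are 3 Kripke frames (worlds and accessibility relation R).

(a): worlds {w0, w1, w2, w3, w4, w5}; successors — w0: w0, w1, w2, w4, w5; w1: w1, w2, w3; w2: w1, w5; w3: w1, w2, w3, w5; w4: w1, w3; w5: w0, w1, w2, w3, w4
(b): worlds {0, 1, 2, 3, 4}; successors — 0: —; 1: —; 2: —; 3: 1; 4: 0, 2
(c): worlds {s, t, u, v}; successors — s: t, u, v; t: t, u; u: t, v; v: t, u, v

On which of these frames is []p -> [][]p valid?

(b)

The schema corresponds to transitivity: forall x forall y forall z (Rxy & Ryz -> Rxz).
(a): fails — Rw1w3 and Rw3w5 but not Rw1w5.
(b): holds.
(c): fails — Ruv and Rvu but not Ruu.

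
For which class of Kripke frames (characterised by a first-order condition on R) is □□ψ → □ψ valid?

Suppose □□ψ→□ψ is valid. Take Rxy and set V(ψ)={w : xR²w}. Then □□ψ at x, so □ψ at x, so ψ at y, i.e. ∃z(Rxz∧Rzy).
Conversely, on a frame with density the schema holds at every world under every valuation.
So the correspondent is density.

Density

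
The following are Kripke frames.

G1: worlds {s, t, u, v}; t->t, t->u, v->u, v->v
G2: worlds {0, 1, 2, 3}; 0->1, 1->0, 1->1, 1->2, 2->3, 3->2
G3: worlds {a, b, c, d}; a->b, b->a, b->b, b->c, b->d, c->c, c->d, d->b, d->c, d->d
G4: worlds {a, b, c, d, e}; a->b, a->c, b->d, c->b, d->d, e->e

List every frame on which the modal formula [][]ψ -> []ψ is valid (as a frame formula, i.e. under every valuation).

G1, G3

The schema corresponds to density: forall x forall y (Rxy -> exists z (Rxz & Rzy)).
G1: satisfies the condition.
G2: fails — R32 but no z with R3z and Rz2.
G3: satisfies the condition.
G4: fails — Rcb but no z with Rcz and Rzb.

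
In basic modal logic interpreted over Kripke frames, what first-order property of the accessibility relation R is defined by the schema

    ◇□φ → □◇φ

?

Suppose ◇□φ→□◇φ is valid. Take Rxy, Rxz and set V(φ)={w : Ryw}. Then □φ at y so ◇□φ at x, so □◇φ at x, so ◇φ at z, giving w with Rzw and Ryw.

Convergence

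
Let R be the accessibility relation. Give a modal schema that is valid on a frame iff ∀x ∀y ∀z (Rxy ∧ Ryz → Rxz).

A defining formula is □r → □□r (the 4 axiom).

□r → □□r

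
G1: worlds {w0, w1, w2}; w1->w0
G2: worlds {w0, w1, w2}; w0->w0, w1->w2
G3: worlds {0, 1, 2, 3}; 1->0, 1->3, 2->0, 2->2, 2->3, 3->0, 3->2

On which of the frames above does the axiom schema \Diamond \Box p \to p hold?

none

This is the axiom for a generalized confluence (Geach) condition; its first-order frame correspondent is \forall x \forall y (xRy \to \exists w (yRw \wedge x = w)).
G1: fails — w1Rw0 but no w with w0Rw and w1=w.
G2: fails — w1Rw2 but no w with w2Rw and w1=w.
G3: fails — 1R0 but no w with 0Rw and 1=w.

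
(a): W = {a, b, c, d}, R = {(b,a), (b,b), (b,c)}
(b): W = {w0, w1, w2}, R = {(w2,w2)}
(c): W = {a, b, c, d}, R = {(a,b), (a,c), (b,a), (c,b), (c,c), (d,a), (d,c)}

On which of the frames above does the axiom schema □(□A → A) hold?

The schema corresponds to shift-reflexivity: ∀x ∀y (Rxy → Ryy).
(a): fails — Rba but not Raa.
(b): condition met.
(c): fails — Rab but not Rbb.

(b)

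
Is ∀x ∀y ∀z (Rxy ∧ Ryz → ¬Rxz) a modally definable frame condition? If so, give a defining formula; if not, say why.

Not definable by any modal formula

If a class were modally definable it would be closed under surjective bounded morphisms (Goldblatt–Thomason).
The 5-cycle (worlds a,b,c,d,e with a→b→c→d→e→a) is intransitive. Mapping every world to a single reflexive point • is a surjective bounded morphism; the reflexive point is not intransitive (R••∧R•• but R••).
So the class is not modally definable.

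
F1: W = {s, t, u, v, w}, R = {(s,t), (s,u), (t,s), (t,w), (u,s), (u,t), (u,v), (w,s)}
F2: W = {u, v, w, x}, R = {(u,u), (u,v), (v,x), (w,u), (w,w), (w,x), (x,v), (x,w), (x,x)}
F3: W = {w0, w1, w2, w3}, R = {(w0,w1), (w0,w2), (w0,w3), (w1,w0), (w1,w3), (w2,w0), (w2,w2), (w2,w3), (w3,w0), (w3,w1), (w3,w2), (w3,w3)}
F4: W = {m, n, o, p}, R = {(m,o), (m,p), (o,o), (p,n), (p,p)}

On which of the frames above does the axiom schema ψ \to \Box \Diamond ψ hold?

F3

Frame correspondent (Sahlqvist): \forall x \forall y (Rxy \to Ryx) — i.e. symmetry.
F1: fails — Ruv but not Rvu.
F2: fails — Ruv but not Rvu.
F3: ✓.
F4: fails — Rpn but not Rnp.
Valid on: F3.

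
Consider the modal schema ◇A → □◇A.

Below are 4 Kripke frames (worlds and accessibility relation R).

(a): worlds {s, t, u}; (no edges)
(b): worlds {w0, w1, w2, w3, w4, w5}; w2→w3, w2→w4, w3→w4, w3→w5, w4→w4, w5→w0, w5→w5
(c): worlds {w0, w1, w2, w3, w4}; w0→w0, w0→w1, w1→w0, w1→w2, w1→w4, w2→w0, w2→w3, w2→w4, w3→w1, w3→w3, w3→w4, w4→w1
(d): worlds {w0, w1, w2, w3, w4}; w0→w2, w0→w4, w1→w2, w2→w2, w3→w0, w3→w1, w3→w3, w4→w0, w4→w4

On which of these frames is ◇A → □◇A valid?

The schema corresponds to the Euclidean property: ∀x ∀y ∀z (Rxy ∧ Rxz → Ryz).
(a): holds.
(b): fails — Rw2w4 and Rw2w3 but not Rw4w3.
(c): fails — Rw0w1 and Rw0w1 but not Rw1w1.
(d): fails — Rw0w4 and Rw0w2 but not Rw4w2.
Valid on: (a).

(a)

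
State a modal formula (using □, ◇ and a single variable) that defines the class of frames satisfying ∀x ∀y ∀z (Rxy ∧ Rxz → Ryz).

This is the Euclidean property; the standard corresponding axiom is 5: ◇r → □◇r.

◇r → □◇r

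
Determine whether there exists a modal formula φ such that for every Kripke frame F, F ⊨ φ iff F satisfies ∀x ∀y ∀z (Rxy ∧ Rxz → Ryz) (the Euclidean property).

This is a Sahlqvist condition; the 5 axiom ◇r → □◇r defines it.
Suppose ◇r→□◇r is valid. Take Rxy, Rxz and set V(r)={y}. Then ◇r at x, so □◇r at x, so ◇r at z, so some w with Rzw has r; w=y, i.e. Rzy. By symmetry of the argument, Ryz.

Yes, by ◇r → □◇r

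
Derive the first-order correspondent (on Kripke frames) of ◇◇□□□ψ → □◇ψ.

∀x ∀y ∀z ((xR²y ∧ xRz) → ∃w (yR³w ∧ zRw))

This is a Sahlqvist (Geach-type) schema ◇^2□^3ψ → □^1◇^1ψ.
First-order correspondent: ∀x ∀y ∀z ((xR²y ∧ xRz) → ∃w (yR³w ∧ zRw)).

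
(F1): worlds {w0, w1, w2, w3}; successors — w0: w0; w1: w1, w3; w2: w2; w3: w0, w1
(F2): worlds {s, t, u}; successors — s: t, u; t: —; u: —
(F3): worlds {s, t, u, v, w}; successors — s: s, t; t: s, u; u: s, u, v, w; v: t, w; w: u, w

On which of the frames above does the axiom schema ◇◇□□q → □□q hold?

Frame correspondent (Sahlqvist): ∀x ∀y ∀z ((xR²y ∧ xR²z) → ∃w (yR²w ∧ z = w)) — i.e. a generalized confluence (Geach) condition.
(F1): fails — w1R²w0, w1R²w1 but no w with w0R²w and w1=w.
(F2): holds.
(F3): fails — tR²s, tR²v but no w* with sR²w* and v=w*.

(F2)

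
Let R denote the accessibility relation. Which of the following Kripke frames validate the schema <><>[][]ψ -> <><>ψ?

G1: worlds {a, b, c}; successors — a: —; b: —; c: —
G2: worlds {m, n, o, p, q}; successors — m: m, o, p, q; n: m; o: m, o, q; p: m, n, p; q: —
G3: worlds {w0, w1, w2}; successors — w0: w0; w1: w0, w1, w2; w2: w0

This is the axiom for a generalized confluence (Geach) condition; its first-order frame correspondent is forall x forall y (x R^2 y -> exists w (y R^2 w & x R^2 w)).
G1: holds.
G2: fails — mR²q but no w with qR²w and mR²w.
G3: holds.
Valid on: G1, G3.

G1, G3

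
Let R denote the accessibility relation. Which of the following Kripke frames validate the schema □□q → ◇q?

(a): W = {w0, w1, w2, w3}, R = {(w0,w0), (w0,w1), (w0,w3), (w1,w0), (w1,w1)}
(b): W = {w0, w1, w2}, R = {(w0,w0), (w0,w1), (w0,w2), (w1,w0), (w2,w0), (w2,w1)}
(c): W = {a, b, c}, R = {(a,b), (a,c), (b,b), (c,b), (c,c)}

(b), (c)

This is the axiom for a generalized confluence (Geach) condition; its first-order frame correspondent is ∀x ∃w (xR²w ∧ xRw).
(a): fails — at w2 but no w with w2R²w and w2Rw.
(b): satisfies the condition.
(c): satisfies the condition.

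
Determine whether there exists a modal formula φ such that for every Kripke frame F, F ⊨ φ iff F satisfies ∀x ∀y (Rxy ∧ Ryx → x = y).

Not definable by any modal formula

Modal frame validity is preserved under surjective bounded morphisms.
The 4-cycle (worlds 0,1,2,3 with 0→1→2→3→0) is antisymmetric. Sending even-indexed worlds to s and odd-indexed worlds to t is a surjective bounded morphism onto the two-world frame with s↔t, which is not antisymmetric.
So the class is not modally definable.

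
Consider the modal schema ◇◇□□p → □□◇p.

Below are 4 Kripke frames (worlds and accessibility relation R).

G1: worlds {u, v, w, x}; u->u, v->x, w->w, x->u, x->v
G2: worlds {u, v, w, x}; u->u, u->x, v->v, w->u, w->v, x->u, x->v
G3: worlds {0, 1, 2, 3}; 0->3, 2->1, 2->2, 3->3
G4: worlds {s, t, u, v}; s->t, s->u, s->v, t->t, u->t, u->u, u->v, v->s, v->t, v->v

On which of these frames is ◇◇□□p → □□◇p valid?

Frame correspondent (Sahlqvist): ∀x ∀y ∀z ((xR²y ∧ xR²z) → ∃w (yR²w ∧ zRw)) — i.e. a generalized confluence (Geach) condition.
G1: fails — vR²u, vR²v but no t with uR²t and vRt.
G2: fails — uR²v, uR²u but no t with vR²t and uRt.
G3: fails — 2R²1, 2R²1 but no w with 1R²w and 1Rw.
G4: ✓.
Valid on: G4.

G4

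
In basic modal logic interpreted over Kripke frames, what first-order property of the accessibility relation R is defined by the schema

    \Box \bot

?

emptiness of R: \forall x \forall y \neg Rxy

□⊥ is valid iff no world has any successor (otherwise □⊥ fails at any world with one).
Conversely, any frame satisfying \forall x \forall y \neg Rxy validates the schema.
So the correspondent is emptiness of R.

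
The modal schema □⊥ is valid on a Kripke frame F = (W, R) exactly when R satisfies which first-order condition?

Emptiness of R

This schema is the Ver axiom.
It corresponds to emptiness of R: ∀x ∀y ¬Rxy.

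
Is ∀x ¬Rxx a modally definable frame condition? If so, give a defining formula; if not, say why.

No

Any modally definable frame class is closed under surjective bounded morphisms.
The 3-cycle (worlds 0,1,2 with 0→1→2→0) is irreflexive, and the map sending every world to a single reflexive point • is a surjective bounded morphism (forth: every edge maps to (•,•); back: every world has a successor). So any modal formula valid on the 3-cycle is also valid on the reflexive point, which is not irreflexive.
Hence irreflexivity is not modally definable.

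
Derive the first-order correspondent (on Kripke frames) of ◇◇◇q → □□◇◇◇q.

This is a Sahlqvist (Geach-type) schema ◇^3□^0q → □^2◇^3q.
Minimal-valuation argument: fix x; take any y with xR^3y and any z with xR^2z. Set V(q) to the set of worlds R-reachable from y in exactly 0 steps. Then □^0q holds at y, so the antecedent holds at x; validity forces ◇^3q at z, giving a w with zR^3w and yR^0w.
First-order correspondent: ∀x ∀y ∀z ((xR³y ∧ xR²z) → ∃w (y = w ∧ zR³w)).

∀x ∀y ∀z ((xR³y ∧ xR²z) → ∃w (y = w ∧ zR³w))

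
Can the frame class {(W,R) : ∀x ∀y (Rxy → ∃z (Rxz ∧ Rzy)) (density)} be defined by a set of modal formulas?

This is a Sahlqvist condition; the C4 axiom □□q → □q defines it.

Yes, by □□q → □q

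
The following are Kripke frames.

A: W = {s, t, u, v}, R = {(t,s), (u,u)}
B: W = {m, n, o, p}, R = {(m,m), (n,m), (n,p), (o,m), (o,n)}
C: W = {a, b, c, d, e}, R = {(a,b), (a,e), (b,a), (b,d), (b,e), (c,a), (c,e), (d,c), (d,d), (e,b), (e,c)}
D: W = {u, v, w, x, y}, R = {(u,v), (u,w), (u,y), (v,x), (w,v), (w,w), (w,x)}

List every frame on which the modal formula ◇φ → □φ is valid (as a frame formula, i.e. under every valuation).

The schema corresponds to partial functionality: ∀x ∀y ∀z (Rxy ∧ Rxz → y = z).
A: satisfies the condition.
B: fails — n sees both m and p.
C: fails — a sees both b and e.
D: fails — u sees both v and w.
Valid on: A.

A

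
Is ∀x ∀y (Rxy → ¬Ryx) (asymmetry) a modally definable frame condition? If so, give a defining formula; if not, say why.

Any modally definable frame class is closed under surjective bounded morphisms.
The 5-cycle (worlds s,t,u,v,w with s→t→u→v→w→s) is asymmetric. Mapping every world to a single reflexive point • is a surjective bounded morphism, and the reflexive point is not asymmetric (R•• but asymmetry requires ¬R••).
So no modal formula (or set of formulas) defines exactly the asymmetric frames.

Not modally definable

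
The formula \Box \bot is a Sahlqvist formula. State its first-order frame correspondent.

□⊥ is valid iff no world has any successor (otherwise □⊥ fails at any world with one).
Conversely, any frame satisfying \forall x \forall y \neg Rxy validates the schema.
Frame condition: \forall x \forall y \neg Rxy.

emptiness of R: \forall x \forall y \neg Rxy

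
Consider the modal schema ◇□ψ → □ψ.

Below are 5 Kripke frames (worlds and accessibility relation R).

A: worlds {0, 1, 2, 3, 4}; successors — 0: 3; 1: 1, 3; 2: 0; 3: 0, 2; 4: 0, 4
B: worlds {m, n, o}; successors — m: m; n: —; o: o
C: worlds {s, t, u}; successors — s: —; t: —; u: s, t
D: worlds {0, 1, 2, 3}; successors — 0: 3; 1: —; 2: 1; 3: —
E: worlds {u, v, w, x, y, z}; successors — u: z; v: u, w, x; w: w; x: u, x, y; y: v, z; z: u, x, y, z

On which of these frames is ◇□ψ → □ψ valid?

B

Frame correspondent (Sahlqvist): ∀x ∀y ∀z (Rxy ∧ Rxz → Ryz) — i.e. the Euclidean property.
A: fails — R03 and R03 but not R33.
B: satisfies the condition.
C: fails — Rus and Rus but not Rss.
D: fails — R03 and R03 but not R33.
E: fails — Rvw and Rvu but not Rwu.
Valid on: B.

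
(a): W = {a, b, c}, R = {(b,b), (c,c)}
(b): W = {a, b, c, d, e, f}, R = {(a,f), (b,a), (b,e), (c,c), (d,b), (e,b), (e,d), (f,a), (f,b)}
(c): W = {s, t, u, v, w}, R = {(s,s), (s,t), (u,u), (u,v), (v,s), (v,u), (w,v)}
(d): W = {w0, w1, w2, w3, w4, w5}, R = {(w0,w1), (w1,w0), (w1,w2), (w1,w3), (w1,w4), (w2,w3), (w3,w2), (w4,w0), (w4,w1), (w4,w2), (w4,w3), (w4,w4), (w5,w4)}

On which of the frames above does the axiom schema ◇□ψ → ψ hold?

(a)

The schema corresponds to symmetry: ∀x ∀y (Rxy → Ryx).
(a): satisfies the condition.
(b): fails — Rba but not Rab.
(c): fails — Rvs but not Rsv.
(d): fails — Rw1w2 but not Rw2w1.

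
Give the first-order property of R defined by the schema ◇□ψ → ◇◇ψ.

∀x ∀y (xRy → ∃w (yRw ∧ xR²w))

This is a Sahlqvist (Geach-type) schema ◇^1□^1ψ → □^0◇^2ψ.
Minimal-valuation argument: fix x; take any y with xR^1y and any z with xR^0z. Set V(ψ) to the set of worlds R-reachable from y in exactly 1 step. Then □^1ψ holds at y, so the antecedent holds at x; validity forces ◇^2ψ at z, giving a w with zR^2w and yR^1w.
First-order correspondent: ∀x ∀y (xRy → ∃w (yRw ∧ xR²w)).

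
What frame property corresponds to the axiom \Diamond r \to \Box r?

Suppose ◇r→□r is valid. Take Rxy, Rxz and set V(r)={y}. Then ◇r at x, so □r at x, so r at z, i.e. z=y.

Partial functionality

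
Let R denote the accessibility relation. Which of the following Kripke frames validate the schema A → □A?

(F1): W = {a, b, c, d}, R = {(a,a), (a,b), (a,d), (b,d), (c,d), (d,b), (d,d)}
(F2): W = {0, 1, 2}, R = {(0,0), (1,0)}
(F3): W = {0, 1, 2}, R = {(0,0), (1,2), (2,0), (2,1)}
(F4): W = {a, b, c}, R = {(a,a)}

(F4)

This is the axiom for a generalized confluence (Geach) condition; its first-order frame correspondent is ∀x ∀z (xRz → ∃w (x = w ∧ z = w)).
(F1): fails — aRb but a ≠ b.
(F2): fails — 1R0 but 1 ≠ 0.
(F3): fails — 1R2 but 1 ≠ 2.
(F4): condition met.
Valid on: (F4).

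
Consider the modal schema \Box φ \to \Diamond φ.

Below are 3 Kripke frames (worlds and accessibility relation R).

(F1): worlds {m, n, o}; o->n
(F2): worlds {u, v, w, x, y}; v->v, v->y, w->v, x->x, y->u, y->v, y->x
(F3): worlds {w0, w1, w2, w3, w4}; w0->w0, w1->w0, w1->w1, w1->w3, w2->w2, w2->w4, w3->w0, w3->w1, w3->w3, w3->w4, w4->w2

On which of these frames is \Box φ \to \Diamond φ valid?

(F3)

Frame correspondent (Sahlqvist): \forall x \exists y Rxy — i.e. seriality.
(F1): fails — world m has no successor.
(F2): fails — world u has no successor.
(F3): condition met.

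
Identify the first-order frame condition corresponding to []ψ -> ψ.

Suppose □ψ→ψ is valid. At any x set V(ψ)={w : Rxw}. Then □ψ holds at x, so ψ holds at x, i.e. Rxx.
The converse is a direct semantic check.
Frame condition: forall x Rxx.

Reflexivity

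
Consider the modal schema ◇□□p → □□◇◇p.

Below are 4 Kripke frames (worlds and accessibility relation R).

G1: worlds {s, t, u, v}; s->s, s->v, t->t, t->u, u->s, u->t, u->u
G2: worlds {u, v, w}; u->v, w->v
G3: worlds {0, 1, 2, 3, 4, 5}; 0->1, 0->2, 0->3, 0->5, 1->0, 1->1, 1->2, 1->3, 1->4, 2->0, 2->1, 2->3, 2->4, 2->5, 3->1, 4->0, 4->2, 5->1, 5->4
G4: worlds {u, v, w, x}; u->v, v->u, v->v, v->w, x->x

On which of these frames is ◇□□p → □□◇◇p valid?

G2, G3

This is the axiom for a generalized confluence (Geach) condition; its first-order frame correspondent is ∀x ∀y ∀z ((xRy ∧ xR²z) → ∃w (yR²w ∧ zR²w)).
G1: fails — sRs, sR²v but no w with sR²w and vR²w.
G2: ✓.
G3: ✓.
G4: fails — uRv, uR²w but no t with vR²t and wR²t.
Valid on: G2, G3.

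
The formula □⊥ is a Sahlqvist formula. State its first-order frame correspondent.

□⊥ is valid iff no world has any successor (otherwise □⊥ fails at any world with one).

emptiness of R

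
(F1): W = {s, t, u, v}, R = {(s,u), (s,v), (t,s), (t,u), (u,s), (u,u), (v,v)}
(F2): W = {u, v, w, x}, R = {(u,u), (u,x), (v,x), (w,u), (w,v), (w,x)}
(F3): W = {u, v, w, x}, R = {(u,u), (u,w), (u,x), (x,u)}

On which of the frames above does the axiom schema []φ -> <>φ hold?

This is the axiom for seriality; its first-order frame correspondent is forall x exists y Rxy.
(F1): condition met.
(F2): fails — world x has no successor.
(F3): fails — world v has no successor.

(F1)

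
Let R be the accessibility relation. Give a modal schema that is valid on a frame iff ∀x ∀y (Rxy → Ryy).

This is shift-reflexivity; the standard corresponding axiom is T□: □(□ψ → ψ).
Suppose □(□ψ→ψ) is valid. Take Rxy and set V(ψ)={w : Ryw}. Then at y, □ψ holds; since □(□ψ→ψ) at x, □ψ→ψ at y, so ψ at y, i.e. Ryy.

□(□ψ → ψ)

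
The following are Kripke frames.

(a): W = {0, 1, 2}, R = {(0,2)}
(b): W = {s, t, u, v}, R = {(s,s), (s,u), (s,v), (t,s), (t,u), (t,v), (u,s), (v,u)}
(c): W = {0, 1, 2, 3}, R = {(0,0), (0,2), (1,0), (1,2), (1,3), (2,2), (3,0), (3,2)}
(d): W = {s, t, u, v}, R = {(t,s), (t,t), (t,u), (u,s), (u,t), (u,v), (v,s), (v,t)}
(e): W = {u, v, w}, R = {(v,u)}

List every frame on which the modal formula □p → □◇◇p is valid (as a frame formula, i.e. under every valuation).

The schema corresponds to a generalized confluence (Geach) condition: ∀x ∀z (xRz → ∃w (xRw ∧ zR²w)).
(a): fails — 0R2 but no w with 0Rw and 2R²w.
(b): ✓.
(c): ✓.
(d): fails — tRs but no w with tRw and sR²w.
(e): fails — vRu but no t with vRt and uR²t.

(b), (c)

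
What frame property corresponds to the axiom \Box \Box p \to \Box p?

Density

This schema is the C4 axiom.
Its frame correspondent is density — \forall x \forall y (Rxy \to \exists z (Rxz \wedge Rzy)).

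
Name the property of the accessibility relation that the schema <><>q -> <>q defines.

Equivalently (dual form): □q → □□q.
Suppose □q→□□q is valid. Take Rxy, Ryz and set V(q)={w : Rxw}. Then □q at x, so □□q at x, so □q at y, so q at z, i.e. Rxz.
The converse is a direct semantic check.
Frame condition: forall x forall y forall z (Rxy & Ryz -> Rxz).

Transitivity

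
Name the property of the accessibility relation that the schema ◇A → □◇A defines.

the Euclidean property: ∀x ∀y ∀z (Rxy ∧ Rxz → Ryz)

Suppose ◇A→□◇A is valid. Take Rxy, Rxz and set V(A)={y}. Then ◇A at x, so □◇A at x, so ◇A at z, so some w with Rzw has A; w=y, i.e. Rzy. By symmetry of the argument, Ryz.
Conversely, any frame satisfying ∀x ∀y ∀z (Rxy ∧ Rxz → Ryz) validates the schema.
Frame condition: ∀x ∀y ∀z (Rxy ∧ Rxz → Ryz).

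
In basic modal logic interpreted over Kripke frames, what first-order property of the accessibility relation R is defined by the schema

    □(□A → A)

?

Suppose □(□A→A) is valid. Take Rxy and set V(A)={w : Ryw}. Then at y, □A holds; since □(□A→A) at x, □A→A at y, so A at y, i.e. Ryy.
Conversely, any frame satisfying ∀x ∀y (Rxy → Ryy) validates the schema.
Frame condition: ∀x ∀y (Rxy → Ryy).

shift-reflexivity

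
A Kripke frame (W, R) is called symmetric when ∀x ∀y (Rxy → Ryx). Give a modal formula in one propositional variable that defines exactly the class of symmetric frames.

s → □◇s

This is symmetry; the standard corresponding axiom is B: s → □◇s.
Suppose s→□◇s is valid. Take Rxy and set V(s)={x}. Then s at x, so □◇s at x, so ◇s at y, so some z with Ryz has s; z=x, i.e. Ryx.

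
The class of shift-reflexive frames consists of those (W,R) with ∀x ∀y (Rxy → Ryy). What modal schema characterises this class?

□(□ψ → ψ)

A defining formula is □(□ψ → ψ) (the T□ axiom).
Suppose □(□ψ→ψ) is valid. Take Rxy and set V(ψ)={w : Ryw}. Then at y, □ψ holds; since □(□ψ→ψ) at x, □ψ→ψ at y, so ψ at y, i.e. Ryy.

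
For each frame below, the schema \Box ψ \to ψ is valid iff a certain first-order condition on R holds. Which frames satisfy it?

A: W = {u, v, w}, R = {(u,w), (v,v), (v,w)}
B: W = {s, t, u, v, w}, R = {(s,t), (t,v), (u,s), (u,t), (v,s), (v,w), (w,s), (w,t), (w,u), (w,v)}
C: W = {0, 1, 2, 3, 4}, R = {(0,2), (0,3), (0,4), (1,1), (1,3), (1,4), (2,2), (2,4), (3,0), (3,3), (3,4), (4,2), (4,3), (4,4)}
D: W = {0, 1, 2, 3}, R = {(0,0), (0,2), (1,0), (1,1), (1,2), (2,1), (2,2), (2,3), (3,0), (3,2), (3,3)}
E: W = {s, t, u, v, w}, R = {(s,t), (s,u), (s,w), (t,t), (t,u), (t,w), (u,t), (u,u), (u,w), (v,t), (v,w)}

This is the axiom for reflexivity; its first-order frame correspondent is \forall x Rxx.
A: fails — world u does not see itself.
B: fails — world s does not see itself.
C: fails — world 0 does not see itself.
D: holds.
E: fails — world s does not see itself.

D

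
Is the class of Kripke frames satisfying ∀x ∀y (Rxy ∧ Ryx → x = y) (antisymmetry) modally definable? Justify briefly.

Modal frame validity is preserved under surjective bounded morphisms.
The 6-cycle (worlds 0,1,2,3,4,5 with 0→1→2→3→4→5→0) is antisymmetric. Sending even-indexed worlds to a and odd-indexed worlds to b is a surjective bounded morphism onto the two-world frame with a↔b, which is not antisymmetric.
Hence antisymmetry is not modally definable.

No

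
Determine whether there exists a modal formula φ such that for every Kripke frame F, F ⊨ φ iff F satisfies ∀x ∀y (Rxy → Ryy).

Yes: it is shift-reflexivity, defined by the T□ schema □(□r → r).
Suppose □(□r→r) is valid. Take Rxy and set V(r)={w : Ryw}. Then at y, □r holds; since □(□r→r) at x, □r→r at y, so r at y, i.e. Ryy.

Yes — defined by □(□r → r)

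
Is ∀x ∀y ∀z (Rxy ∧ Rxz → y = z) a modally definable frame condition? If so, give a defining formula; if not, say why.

This is a Sahlqvist condition; the CD axiom ◇r → □r defines it.
Suppose ◇r→□r is valid. Take Rxy, Rxz and set V(r)={y}. Then ◇r at x, so □r at x, so r at z, i.e. z=y.

Yes — defined by ◇r → □r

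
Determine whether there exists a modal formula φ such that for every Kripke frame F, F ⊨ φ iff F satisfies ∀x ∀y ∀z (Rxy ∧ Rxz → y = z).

This is a Sahlqvist condition; the CD axiom ◇r → □r defines it.

Yes — defined by ◇r → □r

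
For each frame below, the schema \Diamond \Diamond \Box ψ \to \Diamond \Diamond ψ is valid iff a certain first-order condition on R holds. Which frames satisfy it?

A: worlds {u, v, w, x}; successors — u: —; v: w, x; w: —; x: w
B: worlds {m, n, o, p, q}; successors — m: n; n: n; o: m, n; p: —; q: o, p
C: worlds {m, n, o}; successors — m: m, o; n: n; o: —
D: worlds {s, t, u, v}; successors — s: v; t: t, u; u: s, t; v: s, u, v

B

This is the axiom for a generalized confluence (Geach) condition; its first-order frame correspondent is \forall x \forall y (x R^2 y \to \exists w (yRw \wedge x R^2 w)).
A: fails — vR²w but no t with wRt and vR²t.
B: condition met.
C: fails — mR²o but no w with oRw and mR²w.
D: fails — tR²s but no w with sRw and tR²w.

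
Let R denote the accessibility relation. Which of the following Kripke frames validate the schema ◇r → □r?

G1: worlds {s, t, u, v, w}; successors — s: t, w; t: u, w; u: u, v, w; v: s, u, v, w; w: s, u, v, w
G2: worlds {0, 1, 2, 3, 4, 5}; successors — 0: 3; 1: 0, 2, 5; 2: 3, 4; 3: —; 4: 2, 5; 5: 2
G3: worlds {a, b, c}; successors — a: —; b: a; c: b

G3

This is the axiom for partial functionality; its first-order frame correspondent is ∀x ∀y ∀z (Rxy ∧ Rxz → y = z).
G1: fails — s sees both t and w.
G2: fails — 1 sees both 0 and 2.
G3: ✓.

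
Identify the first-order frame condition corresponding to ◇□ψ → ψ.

Equivalently (dual form): ψ → □◇ψ.
Suppose ψ→□◇ψ is valid. Take Rxy and set V(ψ)={x}. Then ψ at x, so □◇ψ at x, so ◇ψ at y, so some z with Ryz has ψ; z=x, i.e. Ryx.

Symmetry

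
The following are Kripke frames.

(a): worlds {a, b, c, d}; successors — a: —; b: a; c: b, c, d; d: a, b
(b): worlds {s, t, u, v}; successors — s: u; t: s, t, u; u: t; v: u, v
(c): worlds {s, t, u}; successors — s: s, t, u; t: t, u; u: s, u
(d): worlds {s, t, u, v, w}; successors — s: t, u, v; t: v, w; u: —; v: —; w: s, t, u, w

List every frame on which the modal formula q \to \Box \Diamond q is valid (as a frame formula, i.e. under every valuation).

This is the axiom for symmetry; its first-order frame correspondent is \forall x \forall y (Rxy \to Ryx).
(a): fails — Rcd but not Rdc.
(b): fails — Rvu but not Ruv.
(c): fails — Rtu but not Rut.
(d): fails — Rtv but not Rvt.

none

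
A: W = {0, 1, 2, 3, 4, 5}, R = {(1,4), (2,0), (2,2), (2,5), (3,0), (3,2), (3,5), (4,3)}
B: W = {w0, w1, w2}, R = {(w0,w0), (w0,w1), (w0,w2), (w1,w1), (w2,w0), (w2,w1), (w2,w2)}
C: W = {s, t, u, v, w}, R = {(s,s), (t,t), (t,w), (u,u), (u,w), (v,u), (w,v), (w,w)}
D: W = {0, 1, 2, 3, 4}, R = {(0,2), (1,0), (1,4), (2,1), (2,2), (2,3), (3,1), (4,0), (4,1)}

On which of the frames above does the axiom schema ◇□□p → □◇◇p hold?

B, C, D

This is the axiom for a generalized confluence (Geach) condition; its first-order frame correspondent is ∀x ∀y ∀z ((xRy ∧ xRz) → ∃w (yR²w ∧ zR²w)).
A: fails — 2R0, 2R0 but no w with 0R²w and 0R²w.
B: ✓.
C: ✓.
D: ✓.
Valid on: B, C, D.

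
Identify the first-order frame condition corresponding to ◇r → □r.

This is the CD axiom.
It corresponds to partial functionality: ∀x ∀y ∀z (Rxy ∧ Rxz → y = z).

partial functionality: ∀x ∀y ∀z (Rxy ∧ Rxz → y = z)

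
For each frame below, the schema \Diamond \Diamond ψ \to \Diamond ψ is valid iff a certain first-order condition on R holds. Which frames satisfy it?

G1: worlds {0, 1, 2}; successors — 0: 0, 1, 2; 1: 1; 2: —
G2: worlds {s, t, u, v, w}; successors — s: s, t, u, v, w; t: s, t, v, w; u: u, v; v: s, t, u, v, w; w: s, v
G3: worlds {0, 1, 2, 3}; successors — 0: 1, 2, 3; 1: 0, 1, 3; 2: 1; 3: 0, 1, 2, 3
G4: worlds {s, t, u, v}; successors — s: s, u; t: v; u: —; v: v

G1, G4

This is the axiom for transitivity; its first-order frame correspondent is \forall x \forall y \forall z (Rxy \wedge Ryz \to Rxz).
G1: satisfies the condition.
G2: fails — Ruv and Rvw but not Ruw.
G3: fails — R10 and R02 but not R12.
G4: satisfies the condition.
Valid on: G1, G4.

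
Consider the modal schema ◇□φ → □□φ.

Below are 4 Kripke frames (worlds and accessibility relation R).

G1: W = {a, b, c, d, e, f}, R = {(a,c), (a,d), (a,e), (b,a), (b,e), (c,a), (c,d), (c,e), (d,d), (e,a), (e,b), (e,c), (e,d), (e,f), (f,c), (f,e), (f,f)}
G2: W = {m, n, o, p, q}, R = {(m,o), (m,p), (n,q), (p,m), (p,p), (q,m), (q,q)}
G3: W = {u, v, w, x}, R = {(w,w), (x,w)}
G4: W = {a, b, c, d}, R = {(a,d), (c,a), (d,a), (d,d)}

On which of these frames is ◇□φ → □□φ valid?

G3

The schema corresponds to a generalized confluence (Geach) condition: ∀x ∀y ∀z ((xRy ∧ xR²z) → ∃w (yRw ∧ z = w)).
G1: fails — aRc, aR²b but no w with cRw and b=w.
G2: fails — mRo, mR²m but no w with oRw and m=w.
G3: holds.
G4: fails — dRa, dR²a but no w with aRw and a=w.
Valid on: G3.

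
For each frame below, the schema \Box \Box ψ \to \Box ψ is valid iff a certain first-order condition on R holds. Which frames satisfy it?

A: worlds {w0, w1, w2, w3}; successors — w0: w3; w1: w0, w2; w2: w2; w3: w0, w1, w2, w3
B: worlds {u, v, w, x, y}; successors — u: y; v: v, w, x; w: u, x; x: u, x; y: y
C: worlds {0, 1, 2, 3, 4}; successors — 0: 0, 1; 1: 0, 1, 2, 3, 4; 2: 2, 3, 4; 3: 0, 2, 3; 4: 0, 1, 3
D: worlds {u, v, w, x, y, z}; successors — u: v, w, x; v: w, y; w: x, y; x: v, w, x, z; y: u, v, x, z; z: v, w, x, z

B, C

The schema corresponds to density: \forall x \forall y (Rxy \to \exists z (Rxz \wedge Rzy)).
A: fails — Rw1w0 but no z with Rw1z and Rzw0.
B: ✓.
C: ✓.
D: fails — Ryu but no t with Ryt and Rtu.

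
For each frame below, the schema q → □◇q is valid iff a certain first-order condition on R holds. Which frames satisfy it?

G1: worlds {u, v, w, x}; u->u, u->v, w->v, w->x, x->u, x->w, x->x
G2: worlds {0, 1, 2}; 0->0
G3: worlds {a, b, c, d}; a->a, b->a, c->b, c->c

G2

The schema corresponds to symmetry: ∀x ∀y (Rxy → Ryx).
G1: fails — Ruv but not Rvu.
G2: satisfies the condition.
G3: fails — Rba but not Rab.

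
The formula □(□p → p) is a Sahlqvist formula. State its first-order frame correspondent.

Shift-reflexivity

This is the T□ axiom.
It corresponds to shift-reflexivity: ∀x ∀y (Rxy → Ryy).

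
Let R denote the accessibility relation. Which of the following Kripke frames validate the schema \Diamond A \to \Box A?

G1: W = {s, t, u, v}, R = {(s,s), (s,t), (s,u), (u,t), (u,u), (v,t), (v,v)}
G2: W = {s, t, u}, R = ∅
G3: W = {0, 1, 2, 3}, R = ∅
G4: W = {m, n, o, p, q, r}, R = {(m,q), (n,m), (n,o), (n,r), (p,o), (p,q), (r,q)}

G2, G3

This is the axiom for partial functionality; its first-order frame correspondent is \forall x \forall y \forall z (Rxy \wedge Rxz \to y = z).
G1: fails — s sees both s and t.
G2: satisfies the condition.
G3: satisfies the condition.
G4: fails — n sees both m and o.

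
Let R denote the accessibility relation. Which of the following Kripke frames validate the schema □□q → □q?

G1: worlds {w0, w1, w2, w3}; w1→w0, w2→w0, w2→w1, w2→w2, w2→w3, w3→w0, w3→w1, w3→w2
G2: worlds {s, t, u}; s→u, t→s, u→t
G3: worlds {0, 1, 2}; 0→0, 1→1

G3

Frame correspondent (Sahlqvist): ∀x ∀y (Rxy → ∃z (Rxz ∧ Rzy)) — i.e. density.
G1: fails — Rw1w0 but no z with Rw1z and Rzw0.
G2: fails — Rsu but no z with Rsz and Rzu.
G3: ✓.
Valid on: G3.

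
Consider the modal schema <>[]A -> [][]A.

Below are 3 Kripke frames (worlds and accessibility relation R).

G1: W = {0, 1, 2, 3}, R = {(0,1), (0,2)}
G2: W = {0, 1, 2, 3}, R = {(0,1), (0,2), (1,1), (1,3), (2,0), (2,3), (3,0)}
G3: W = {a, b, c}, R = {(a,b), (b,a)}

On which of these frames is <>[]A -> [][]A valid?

G1, G3

Frame correspondent (Sahlqvist): forall x forall y forall z ((xRy & x R^2 z) -> exists w (yRw & z = w)) — i.e. a generalized confluence (Geach) condition.
G1: condition met.
G2: fails — 0R1, 0R²0 but no w with 1Rw and 0=w.
G3: condition met.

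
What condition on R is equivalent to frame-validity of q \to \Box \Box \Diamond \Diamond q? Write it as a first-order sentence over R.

This is a Sahlqvist (Geach-type) schema ◇^0□^0q → □^2◇^2q.
Minimal-valuation argument: fix x; take any y with xR^0y and any z with xR^2z. Set V(q) to the set of worlds R-reachable from y in exactly 0 steps. Then □^0q holds at y, so the antecedent holds at x; validity forces ◇^2q at z, giving a w with zR^2w and yR^0w.
First-order correspondent: \forall x \forall z (x R^2 z \to \exists w (x = w \wedge z R^2 w)).

\forall x \forall z (x R^2 z \to \exists w (x = w \wedge z R^2 w))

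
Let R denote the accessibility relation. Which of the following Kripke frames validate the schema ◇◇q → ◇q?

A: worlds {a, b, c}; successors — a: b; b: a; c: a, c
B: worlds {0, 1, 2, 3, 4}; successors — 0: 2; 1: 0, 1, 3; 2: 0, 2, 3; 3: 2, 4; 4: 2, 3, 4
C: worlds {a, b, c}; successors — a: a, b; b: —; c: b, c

Frame correspondent (Sahlqvist): ∀x ∀y ∀z (Rxy ∧ Ryz → Rxz) — i.e. transitivity.
A: fails — Rca and Rab but not Rcb.
B: fails — R10 and R02 but not R12.
C: holds.

C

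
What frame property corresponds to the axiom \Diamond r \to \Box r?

Suppose ◇r→□r is valid. Take Rxy, Rxz and set V(r)={y}. Then ◇r at x, so □r at x, so r at z, i.e. z=y.
The converse is a direct semantic check.
Frame condition: \forall x \forall y \forall z (Rxy \wedge Rxz \to y = z).

partial functionality: \forall x \forall y \forall z (Rxy \wedge Rxz \to y = z)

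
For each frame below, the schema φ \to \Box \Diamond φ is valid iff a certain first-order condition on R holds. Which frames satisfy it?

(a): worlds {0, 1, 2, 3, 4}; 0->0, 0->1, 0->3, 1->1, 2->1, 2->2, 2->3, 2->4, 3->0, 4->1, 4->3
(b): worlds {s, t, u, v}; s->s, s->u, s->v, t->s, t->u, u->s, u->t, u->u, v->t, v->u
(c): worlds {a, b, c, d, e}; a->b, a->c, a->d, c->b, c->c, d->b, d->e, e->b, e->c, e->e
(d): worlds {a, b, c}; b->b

(d)

Frame correspondent (Sahlqvist): \forall x \forall y (Rxy \to Ryx) — i.e. symmetry.
(a): fails — R43 but not R34.
(b): fails — Rvt but not Rtv.
(c): fails — Rde but not Red.
(d): holds.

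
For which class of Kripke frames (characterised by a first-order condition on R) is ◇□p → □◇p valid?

convergence

Suppose ◇□p→□◇p is valid. Take Rxy, Rxz and set V(p)={w : Ryw}. Then □p at y so ◇□p at x, so □◇p at x, so ◇p at z, giving w with Rzw and Ryw.
Conversely, on a frame with convergence the schema holds at every world under every valuation.
Frame condition: ∀x ∀y ∀z (Rxy ∧ Rxz → ∃w (Ryw ∧ Rzw)).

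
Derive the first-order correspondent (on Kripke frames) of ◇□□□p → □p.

∀x ∀y ∀z ((xRy ∧ xRz) → ∃w (yR³w ∧ z = w))

This is a Sahlqvist (Geach-type) schema ◇^1□^3p → □^1◇^0p.
First-order correspondent: ∀x ∀y ∀z ((xRy ∧ xRz) → ∃w (yR³w ∧ z = w)).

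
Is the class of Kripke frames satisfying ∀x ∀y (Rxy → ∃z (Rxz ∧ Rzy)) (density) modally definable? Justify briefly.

Yes, by □□p → □p

The condition is density. A defining modal formula is □□p → □p.
Suppose □□p→□p is valid. Take Rxy and set V(p)={w : xR²w}. Then □□p at x, so □p at x, so p at y, i.e. ∃z(Rxz∧Rzy).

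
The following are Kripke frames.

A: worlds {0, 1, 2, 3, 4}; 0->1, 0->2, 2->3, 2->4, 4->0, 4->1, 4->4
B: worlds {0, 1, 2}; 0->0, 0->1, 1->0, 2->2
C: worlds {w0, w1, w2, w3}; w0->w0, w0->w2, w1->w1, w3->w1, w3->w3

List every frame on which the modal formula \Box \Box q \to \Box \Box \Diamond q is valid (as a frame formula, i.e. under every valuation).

Frame correspondent (Sahlqvist): \forall x \forall z (x R^2 z \to \exists w (x R^2 w \wedge zRw)) — i.e. a generalized confluence (Geach) condition.
A: fails — 0R²3 but no w with 0R²w and 3Rw.
B: condition met.
C: fails — w0R²w2 but no w with w0R²w and w2Rw.
Valid on: B.

B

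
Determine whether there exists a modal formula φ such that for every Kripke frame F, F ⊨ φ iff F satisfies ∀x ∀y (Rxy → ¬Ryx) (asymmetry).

If a class were modally definable it would be closed under surjective bounded morphisms (Goldblatt–Thomason).
The 4-cycle (worlds s,t,u,v with s→t→u→v→s) is asymmetric. Mapping every world to a single reflexive point • is a surjective bounded morphism, and the reflexive point is not asymmetric (R•• but asymmetry requires ¬R••).
So no modal formula (or set of formulas) defines exactly the asymmetric frames.

Not modally definable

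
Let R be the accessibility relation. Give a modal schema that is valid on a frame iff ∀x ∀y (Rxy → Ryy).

This is shift-reflexivity; the standard corresponding axiom is T□: □(□s → s).
Suppose □(□s→s) is valid. Take Rxy and set V(s)={w : Ryw}. Then at y, □s holds; since □(□s→s) at x, □s→s at y, so s at y, i.e. Ryy.

□(□s → s)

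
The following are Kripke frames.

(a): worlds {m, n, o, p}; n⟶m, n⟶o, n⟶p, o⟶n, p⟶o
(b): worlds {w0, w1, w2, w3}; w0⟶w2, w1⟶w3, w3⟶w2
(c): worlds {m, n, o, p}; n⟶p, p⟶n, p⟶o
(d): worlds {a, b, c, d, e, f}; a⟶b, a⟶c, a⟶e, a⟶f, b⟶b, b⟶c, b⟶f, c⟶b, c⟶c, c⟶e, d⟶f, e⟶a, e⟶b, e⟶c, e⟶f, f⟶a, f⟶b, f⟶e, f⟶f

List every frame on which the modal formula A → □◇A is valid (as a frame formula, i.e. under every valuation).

This is the axiom for symmetry; its first-order frame correspondent is ∀x ∀y (Rxy → Ryx).
(a): fails — Rpo but not Rop.
(b): fails — Rw0w2 but not Rw2w0.
(c): fails — Rpo but not Rop.
(d): fails — Rdf but not Rfd.

none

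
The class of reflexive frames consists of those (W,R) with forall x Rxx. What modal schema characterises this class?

The condition is reflexivity. The T schema □q → q defines it.

□q → q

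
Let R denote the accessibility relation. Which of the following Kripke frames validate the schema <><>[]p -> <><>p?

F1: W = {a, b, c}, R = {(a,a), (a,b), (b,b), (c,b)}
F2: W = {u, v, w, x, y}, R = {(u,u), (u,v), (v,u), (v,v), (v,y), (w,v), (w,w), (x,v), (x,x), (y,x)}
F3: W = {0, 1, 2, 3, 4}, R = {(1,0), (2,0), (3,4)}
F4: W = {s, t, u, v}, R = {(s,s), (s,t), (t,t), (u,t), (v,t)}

F1, F3, F4

This is the axiom for a generalized confluence (Geach) condition; its first-order frame correspondent is forall x forall y (x R^2 y -> exists w (yRw & x R^2 w)).
F1: satisfies the condition.
F2: fails — uR²y but no t with yRt and uR²t.
F3: satisfies the condition.
F4: satisfies the condition.
Valid on: F1, F3, F4.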